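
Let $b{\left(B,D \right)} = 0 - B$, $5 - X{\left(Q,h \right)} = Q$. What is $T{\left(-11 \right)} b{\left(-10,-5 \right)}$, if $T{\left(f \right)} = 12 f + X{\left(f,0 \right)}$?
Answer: $-1160$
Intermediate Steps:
$X{\left(Q,h \right)} = 5 - Q$
$b{\left(B,D \right)} = - B$
$T{\left(f \right)} = 5 + 11 f$ ($T{\left(f \right)} = 12 f - \left(-5 + f\right) = 5 + 11 f$)
$T{\left(-11 \right)} b{\left(-10,-5 \right)} = \left(5 + 11 \left(-11\right)\right) \left(\left(-1\right) \left(-10\right)\right) = \left(5 - 121\right) 10 = \left(-116\right) 10 = -1160$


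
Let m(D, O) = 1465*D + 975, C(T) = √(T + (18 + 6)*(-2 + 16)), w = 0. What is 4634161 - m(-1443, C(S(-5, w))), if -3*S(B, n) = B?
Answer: 6747181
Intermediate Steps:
S(B, n) = -B/3
C(T) = √(336 + T) (C(T) = √(T + 24*14) = √(T + 336) = √(336 + T))
m(D, O) = 975 + 1465*D
4634161 - m(-1443, C(S(-5, w))) = 4634161 - (975 + 1465*(-1443)) = 4634161 - (975 - 2113995) = 4634161 - 1*(-2113020) = 4634161 + 2113020 = 6747181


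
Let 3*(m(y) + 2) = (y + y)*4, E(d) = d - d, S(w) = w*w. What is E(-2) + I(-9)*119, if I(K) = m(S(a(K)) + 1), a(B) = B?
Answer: 77350/3 ≈ 25783.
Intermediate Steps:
S(w) = w²
E(d) = 0
m(y) = -2 + 8*y/3 (m(y) = -2 + ((y + y)*4)/3 = -2 + ((2*y)*4)/3 = -2 + (8*y)/3 = -2 + 8*y/3)
I(K) = ⅔ + 8*K²/3 (I(K) = -2 + 8*(K² + 1)/3 = -2 + 8*(1 + K²)/3 = -2 + (8/3 + 8*K²/3) = ⅔ + 8*K²/3)
E(-2) + I(-9)*119 = 0 + (⅔ + (8/3)*(-9)²)*119 = 0 + (⅔ + (8/3)*81)*119 = 0 + (⅔ + 216)*119 = 0 + (650/3)*119 = 0 + 77350/3 = 77350/3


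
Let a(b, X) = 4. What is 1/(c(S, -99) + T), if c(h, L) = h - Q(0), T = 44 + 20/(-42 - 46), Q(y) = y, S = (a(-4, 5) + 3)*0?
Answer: 22/963 ≈ 0.022845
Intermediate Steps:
S = 0 (S = (4 + 3)*0 = 7*0 = 0)
T = 963/22 (T = 44 + 20/(-88) = 44 + 20*(-1/88) = 44 - 5/22 = 963/22 ≈ 43.773)
c(h, L) = h (c(h, L) = h - 1*0 = h + 0 = h)
1/(c(S, -99) + T) = 1/(0 + 963/22) = 1/(963/22) = 22/963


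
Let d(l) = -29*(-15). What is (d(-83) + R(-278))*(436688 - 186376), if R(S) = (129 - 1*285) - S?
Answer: 139423784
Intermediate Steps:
d(l) = 435
R(S) = -156 - S (R(S) = (129 - 285) - S = -156 - S)
(d(-83) + R(-278))*(436688 - 186376) = (435 + (-156 - 1*(-278)))*(436688 - 186376) = (435 + (-156 + 278))*250312 = (435 + 122)*250312 = 557*250312 = 139423784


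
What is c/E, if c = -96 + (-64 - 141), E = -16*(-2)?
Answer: -301/32 ≈ -9.4063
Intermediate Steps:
E = 32
c = -301 (c = -96 - 205 = -301)
c/E = -301/32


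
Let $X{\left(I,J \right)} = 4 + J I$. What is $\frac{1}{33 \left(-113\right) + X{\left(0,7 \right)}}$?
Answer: $- \frac{1}{3725} \approx -0.00026846$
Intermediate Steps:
$X{\left(I,J \right)} = 4 + I J$
$\frac{1}{33 \left(-113\right) + X{\left(0,7 \right)}} = \frac{1}{33 \left(-113\right) + \left(4 + 0 \cdot 7\right)} = \frac{1}{-3729 + \left(4 + 0\right)} = \frac{1}{-3729 + 4} = \frac{1}{-3725} = - \frac{1}{3725}$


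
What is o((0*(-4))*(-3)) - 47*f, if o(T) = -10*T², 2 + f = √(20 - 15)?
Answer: 94 - 47*√5 ≈ -11.095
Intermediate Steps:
f = -2 + √5 (f = -2 + √(20 - 15) = -2 + √5 ≈ 0.23607)
o((0*(-4))*(-3)) - 47*f = -10*((0*(-4))*(-3))² - 47*(-2 + √5) = -10*(0*(-3))² + (94 - 47*√5) = -10*0² + (94 - 47*√5) = -10*0 + (94 - 47*√5) = 0 + (94 - 47*√5) = 94 - 47*√5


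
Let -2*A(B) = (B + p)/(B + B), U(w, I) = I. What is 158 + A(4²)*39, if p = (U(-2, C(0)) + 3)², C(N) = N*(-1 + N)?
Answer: 9137/64 ≈ 142.77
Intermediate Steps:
p = 9 (p = (0*(-1 + 0) + 3)² = (0*(-1) + 3)² = (0 + 3)² = 3² = 9)
A(B) = -(9 + B)/(4*B) (A(B) = -(B + 9)/(2*(B + B)) = -(9 + B)/(2*(2*B)) = -(9 + B)*1/(2*B)/2 = -(9 + B)/(4*B))
158 + A(4²)*39 = 158 + ((-9 - 1*4²)/(4*(4²)))*39 = 158 + ((¼)*(-9 - 1*16)/16)*39 = 158 + ((¼)*(1/16)*(-9 - 16))*39 = 158 + ((¼)*(1/16)*(-25))*39 = 158 - 25/64*39 = 158 - 975/64 = 9137/64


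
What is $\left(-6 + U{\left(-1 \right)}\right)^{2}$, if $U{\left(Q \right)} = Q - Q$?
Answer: $36$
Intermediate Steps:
$U{\left(Q \right)} = 0$
$\left(-6 + U{\left(-1 \right)}\right)^{2} = \left(-6 + 0\right)^{2} = \left(-6\right)^{2} = 36$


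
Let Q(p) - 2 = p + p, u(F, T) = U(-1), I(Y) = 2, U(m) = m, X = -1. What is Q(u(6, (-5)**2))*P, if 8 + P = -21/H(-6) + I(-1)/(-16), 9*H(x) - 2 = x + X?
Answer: 0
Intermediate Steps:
u(F, T) = -1
H(x) = 1/9 + x/9 (H(x) = 2/9 + (x - 1)/9 = 2/9 + (-1 + x)/9 = 2/9 + (-1/9 + x/9) = 1/9 + x/9)
Q(p) = 2 + 2*p (Q(p) = 2 + (p + p) = 2 + 2*p)
P = 1187/40 (P = -8 + (-21/(1/9 + (1/9)*(-6)) + 2/(-16)) = -8 + (-21/(1/9 - 2/3) + 2*(-1/16)) = -8 + (-21/(-5/9) - 1/8) = -8 + (-21*(-9/5) - 1/8) = -8 + (189/5 - 1/8) = -8 + 1507/40 = 1187/40 ≈ 29.675)
Q(u(6, (-5)**2))*P = (2 + 2*(-1))*(1187/40) = (2 - 2)*(1187/40) = 0*(1187/40) = 0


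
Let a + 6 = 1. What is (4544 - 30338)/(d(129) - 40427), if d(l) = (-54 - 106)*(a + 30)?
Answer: 8598/14809 ≈ 0.58059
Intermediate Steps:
a = -5 (a = -6 + 1 = -5)
d(l) = -4000 (d(l) = (-54 - 106)*(-5 + 30) = -160*25 = -4000)
(4544 - 30338)/(d(129) - 40427) = (4544 - 30338)/(-4000 - 40427) = -25794/(-44427) = -25794*(-1/44427) = 8598/14809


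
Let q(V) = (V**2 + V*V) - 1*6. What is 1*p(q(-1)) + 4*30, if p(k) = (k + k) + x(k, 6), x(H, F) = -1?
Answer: 111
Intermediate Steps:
q(V) = -6 + 2*V**2 (q(V) = (V**2 + V**2) - 6 = 2*V**2 - 6 = -6 + 2*V**2)
p(k) = -1 + 2*k (p(k) = (k + k) - 1 = 2*k - 1 = -1 + 2*k)
1*p(q(-1)) + 4*30 = 1*(-1 + 2*(-6 + 2*(-1)**2)) + 4*30 = 1*(-1 + 2*(-6 + 2*1)) + 120 = 1*(-1 + 2*(-6 + 2)) + 120 = 1*(-1 + 2*(-4)) + 120 = 1*(-1 - 8) + 120 = 1*(-9) + 120 = -9 + 120 = 111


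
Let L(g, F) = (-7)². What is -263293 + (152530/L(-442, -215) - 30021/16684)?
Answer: -30386128671/116788 ≈ -2.6018e+5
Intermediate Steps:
L(g, F) = 49
-263293 + (152530/L(-442, -215) - 30021/16684) = -263293 + (152530/49 - 30021/16684) = -263293 + (152530*(1/49) - 30021*1/16684) = -263293 + (21790/7 - 30021/16684) = -263293 + 363334213/116788 = -30386128671/116788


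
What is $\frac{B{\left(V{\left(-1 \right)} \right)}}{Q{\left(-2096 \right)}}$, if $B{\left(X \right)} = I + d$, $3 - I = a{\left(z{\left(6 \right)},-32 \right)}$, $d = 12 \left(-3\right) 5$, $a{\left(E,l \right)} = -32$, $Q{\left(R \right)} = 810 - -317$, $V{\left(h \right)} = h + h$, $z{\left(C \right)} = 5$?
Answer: $- \frac{145}{1127} \approx -0.12866$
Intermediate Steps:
$V{\left(h \right)} = 2 h$
$Q{\left(R \right)} = 1127$ ($Q{\left(R \right)} = 810 + 317 = 1127$)
$d = -180$ ($d = \left(-36\right) 5 = -180$)
$I = 35$ ($I = 3 - -32 = 3 + 32 = 35$)
$B{\left(X \right)} = -145$ ($B{\left(X \right)} = 35 - 180 = -145$)
$\frac{B{\left(V{\left(-1 \right)} \right)}}{Q{\left(-2096 \right)}} = - \frac{145}{1127}$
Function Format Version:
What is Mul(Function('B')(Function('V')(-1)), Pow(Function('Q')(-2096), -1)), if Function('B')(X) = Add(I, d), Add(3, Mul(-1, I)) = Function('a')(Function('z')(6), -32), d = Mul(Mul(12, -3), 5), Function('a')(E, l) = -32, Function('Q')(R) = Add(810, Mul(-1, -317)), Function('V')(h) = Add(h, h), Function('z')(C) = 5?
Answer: Rational(-145, 1127) ≈ -0.12866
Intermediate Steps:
Function('V')(h) = Mul(2, h)
Function('Q')(R) = 1127 (Function('Q')(R) = Add(810, 317) = 1127)
d = -180 (d = Mul(-36, 5) = -180)
I = 35 (I = Add(3, Mul(-1, -32)) = Add(3, 32) = 35)
Function('B')(X) = -145 (Function('B')(X) = Add(35, -180) = -145)
Mul(Function('B')(Function('V')(-1)), Pow(Function('Q')(-2096), -1)) = Mul(-145, Pow(1127, -1)) = Mul(-145, Rational(1, 1127)) = Rational(-145, 1127)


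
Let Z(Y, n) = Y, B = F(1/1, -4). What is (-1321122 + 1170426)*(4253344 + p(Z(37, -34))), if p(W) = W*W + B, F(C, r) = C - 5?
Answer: -641167627464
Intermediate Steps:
F(C, r) = -5 + C
B = -4 (B = -5 + 1/1 = -5 + 1 = -4)
p(W) = -4 + W² (p(W) = W*W - 4 = W² - 4 = -4 + W²)
(-1321122 + 1170426)*(4253344 + p(Z(37, -34))) = (-1321122 + 1170426)*(4253344 + (-4 + 37²)) = -150696*(4253344 + (-4 + 1369)) = -150696*(4253344 + 1365) = -150696*4254709 = -641167627464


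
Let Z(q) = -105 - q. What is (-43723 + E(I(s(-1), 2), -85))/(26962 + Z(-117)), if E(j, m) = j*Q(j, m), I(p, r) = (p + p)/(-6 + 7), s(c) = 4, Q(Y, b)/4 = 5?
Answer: -43563/26974 ≈ -1.6150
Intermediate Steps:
Q(Y, b) = 20 (Q(Y, b) = 4*5 = 20)
I(p, r) = 2*p (I(p, r) = (2*p)/1 = (2*p)*1 = 2*p)
E(j, m) = 20*j (E(j, m) = j*20 = 20*j)
(-43723 + E(I(s(-1), 2), -85))/(26962 + Z(-117)) = (-43723 + 20*(2*4))/(26962 + (-105 - 1*(-117))) = (-43723 + 20*8)/(26962 + (-105 + 117)) = (-43723 + 160)/(26962 + 12) = -43563/26974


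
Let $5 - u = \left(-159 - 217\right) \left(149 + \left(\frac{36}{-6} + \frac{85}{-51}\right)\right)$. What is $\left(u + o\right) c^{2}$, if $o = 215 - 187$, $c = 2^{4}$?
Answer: $\frac{40837888}{3} \approx 1.3613 \cdot 10^{7}$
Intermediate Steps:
$c = 16$
$u = \frac{159439}{3}$ ($u = 5 - \left(-159 - 217\right) \left(149 + \left(\frac{36}{-6} + \frac{85}{-51}\right)\right) = 5 - - 376 \left(149 + \left(36 \left(- \frac{1}{6}\right) + 85 \left(- \frac{1}{51}\right)\right)\right) = 5 - - 376 \left(149 - \frac{23}{3}\right) = 5 - \left(-376\right) \frac{424}{3} = 5 - - \frac{159424}{3} = 5 + \frac{159424}{3} = \frac{159439}{3} \approx 53146.0$)
$o = 28$
$\left(u + o\right) c^{2} = \left(\frac{159439}{3} + 28\right) 16^{2} = \frac{159523}{3} \cdot 256 = \frac{40837888}{3}$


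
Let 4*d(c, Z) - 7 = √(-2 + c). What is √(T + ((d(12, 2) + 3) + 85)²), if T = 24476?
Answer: √(520507 + 718*√10)/4 ≈ 180.76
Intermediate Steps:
d(c, Z) = 7/4 + √(-2 + c)/4
√(T + ((d(12, 2) + 3) + 85)²) = √(24476 + (((7/4 + √(-2 + 12)/4) + 3) + 85)²) = √(24476 + (((7/4 + √10/4) + 3) + 85)²) = √(24476 + ((19/4 + √10/4) + 85)²) = √(24476 + (359/4 + √10/4)²)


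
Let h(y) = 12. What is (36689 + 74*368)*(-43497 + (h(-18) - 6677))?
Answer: -3206405202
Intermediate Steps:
(36689 + 74*368)*(-43497 + (h(-18) - 6677)) = (36689 + 74*368)*(-43497 + (12 - 6677)) = (36689 + 27232)*(-43497 - 6665) = 63921*(-50162) = -3206405202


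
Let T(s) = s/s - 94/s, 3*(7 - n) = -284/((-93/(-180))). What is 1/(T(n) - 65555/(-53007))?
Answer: 312582279/544697716 ≈ 0.57386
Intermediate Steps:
n = 5897/31 (n = 7 - (-284)/(3*((-93/(-180)))) = 7 - (-284)/(3*((-93*(-1/180)))) = 7 - (-284)/(3*31/60) = 7 - (-284)*60/(3*31) = 7 - 1/3*(-17040/31) = 7 + 5680/31 = 5897/31 ≈ 190.23)
T(s) = 1 - 94/s
1/(T(n) - 65555/(-53007)) = 1/((-94 + 5897/31)/(5897/31) - 65555/(-53007)) = 1/((31/5897)*(2983/31) - 65555*(-1/53007)) = 1/(2983/5897 + 65555/53007) = 1/(544697716/312582279) = 312582279/544697716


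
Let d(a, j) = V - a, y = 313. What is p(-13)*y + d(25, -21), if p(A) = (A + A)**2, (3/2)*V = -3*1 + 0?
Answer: 211561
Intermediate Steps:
V = -2 (V = 2*(-3*1 + 0)/3 = 2*(-3 + 0)/3 = (2/3)*(-3) = -2)
p(A) = 4*A**2 (p(A) = (2*A)**2 = 4*A**2)
d(a, j) = -2 - a
p(-13)*y + d(25, -21) = (4*(-13)**2)*313 + (-2 - 1*25) = (4*169)*313 + (-2 - 25) = 676*313 - 27 = 211588 - 27 = 211561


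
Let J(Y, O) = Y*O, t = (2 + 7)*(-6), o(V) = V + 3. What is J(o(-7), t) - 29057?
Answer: -28841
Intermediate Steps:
o(V) = 3 + V
t = -54 (t = 9*(-6) = -54)
J(Y, O) = O*Y
J(o(-7), t) - 29057 = -54*(3 - 7) - 29057 = -54*(-4) - 29057 = 216 - 29057 = -28841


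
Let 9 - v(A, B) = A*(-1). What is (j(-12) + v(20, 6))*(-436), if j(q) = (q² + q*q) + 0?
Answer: -138212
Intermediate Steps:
v(A, B) = 9 + A (v(A, B) = 9 - A*(-1) = 9 - (-1)*A = 9 + A)
j(q) = 2*q² (j(q) = (q² + q²) + 0 = 2*q² + 0 = 2*q²)
(j(-12) + v(20, 6))*(-436) = (2*(-12)² + (9 + 20))*(-436) = (2*144 + 29)*(-436) = (288 + 29)*(-436) = 317*(-436) = -138212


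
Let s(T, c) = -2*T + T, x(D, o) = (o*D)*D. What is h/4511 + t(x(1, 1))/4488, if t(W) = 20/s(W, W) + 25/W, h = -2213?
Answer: -9909389/20245368 ≈ -0.48946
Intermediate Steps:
x(D, o) = o*D² (x(D, o) = (D*o)*D = o*D²)
s(T, c) = -T
t(W) = 5/W (t(W) = 20/((-W)) + 25/W = 20*(-1/W) + 25/W = -20/W + 25/W = 5/W)
h/4511 + t(x(1, 1))/4488 = -2213/4511 + (5/((1*1²)))/4488 = -2213*1/4511 + (5/((1*1)))*(1/4488) = -2213/4511 + (5/1)*(1/4488) = -2213/4511 + (5*1)*(1/4488) = -2213/4511 + 5*(1/4488) = -2213/4511 + 5/4488 = -9909389/20245368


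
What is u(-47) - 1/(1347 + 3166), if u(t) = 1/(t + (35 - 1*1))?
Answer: -4526/58669 ≈ -0.077145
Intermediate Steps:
u(t) = 1/(34 + t) (u(t) = 1/(t + (35 - 1)) = 1/(t + 34) = 1/(34 + t))
u(-47) - 1/(1347 + 3166) = 1/(34 - 47) - 1/(1347 + 3166) = 1/(-13) - 1/4513 = -1/13 - 1*1/4513 = -1/13 - 1/4513 = -4526/58669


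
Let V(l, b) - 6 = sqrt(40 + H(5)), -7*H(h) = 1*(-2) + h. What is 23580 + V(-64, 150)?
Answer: 23586 + sqrt(1939)/7 ≈ 23592.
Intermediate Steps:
H(h) = 2/7 - h/7 (H(h) = -(1*(-2) + h)/7 = -(-2 + h)/7 = 2/7 - h/7)
V(l, b) = 6 + sqrt(1939)/7 (V(l, b) = 6 + sqrt(40 + (2/7 - 1/7*5)) = 6 + sqrt(40 + (2/7 - 5/7)) = 6 + sqrt(40 - 3/7) = 6 + sqrt(277/7) = 6 + sqrt(1939)/7)
23580 + V(-64, 150) = 23580 + (6 + sqrt(1939)/7) = 23586 + sqrt(1939)/7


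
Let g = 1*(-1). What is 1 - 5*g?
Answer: 6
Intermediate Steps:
g = -1
1 - 5*g = 1 - 5*(-1) = 1 + 5 = 6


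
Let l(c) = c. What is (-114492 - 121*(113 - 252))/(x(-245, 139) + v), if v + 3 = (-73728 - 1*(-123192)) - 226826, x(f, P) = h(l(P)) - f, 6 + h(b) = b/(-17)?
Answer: 1660441/3011281 ≈ 0.55141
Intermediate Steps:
h(b) = -6 - b/17 (h(b) = -6 + b/(-17) = -6 + b*(-1/17) = -6 - b/17)
x(f, P) = -6 - f - P/17 (x(f, P) = (-6 - P/17) - f = -6 - f - P/17)
v = -177365 (v = -3 + ((-73728 - 1*(-123192)) - 226826) = -3 + ((-73728 + 123192) - 226826) = -3 + (49464 - 226826) = -3 - 177362 = -177365)
(-114492 - 121*(113 - 252))/(x(-245, 139) + v) = (-114492 - 121*(113 - 252))/((-6 - 1*(-245) - 1/17*139) - 177365) = (-114492 - 121*(-139))/((-6 + 245 - 139/17) - 177365) = (-114492 + 16819)/(3924/17 - 177365) = -97673/(-3011281/17) = -97673*(-17/3011281) = 1660441/3011281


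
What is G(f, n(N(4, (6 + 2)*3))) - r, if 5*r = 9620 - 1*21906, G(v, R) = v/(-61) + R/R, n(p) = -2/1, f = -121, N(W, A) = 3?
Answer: 750356/305 ≈ 2460.2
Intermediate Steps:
n(p) = -2 (n(p) = -2*1 = -2)
G(v, R) = 1 - v/61 (G(v, R) = v*(-1/61) + 1 = -v/61 + 1 = 1 - v/61)
r = -12286/5 (r = (9620 - 1*21906)/5 = (9620 - 21906)/5 = (⅕)*(-12286) = -12286/5 ≈ -2457.2)
G(f, n(N(4, (6 + 2)*3))) - r = (1 - 1/61*(-121)) - 1*(-12286/5) = (1 + 121/61) + 12286/5 = 182/61 + 12286/5 = 750356/305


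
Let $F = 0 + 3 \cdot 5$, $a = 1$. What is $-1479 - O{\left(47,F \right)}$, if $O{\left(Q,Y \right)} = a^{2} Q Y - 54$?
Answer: $-2130$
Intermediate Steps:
$F = 15$ ($F = 0 + 15 = 15$)
$O{\left(Q,Y \right)} = -54 + Q Y$ ($O{\left(Q,Y \right)} = 1^{2} Q Y - 54 = 1 Q Y - 54 = Q Y - 54 = -54 + Q Y$)
$-1479 - O{\left(47,F \right)} = -1479 - \left(-54 + 47 \cdot 15\right) = -1479 - \left(-54 + 705\right) = -1479 - 651 = -2130$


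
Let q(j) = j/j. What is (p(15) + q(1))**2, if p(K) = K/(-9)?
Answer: 4/9 ≈ 0.44444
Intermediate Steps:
q(j) = 1
p(K) = -K/9 (p(K) = K*(-1/9) = -K/9)
(p(15) + q(1))**2 = (-1/9*15 + 1)**2 = (-5/3 + 1)**2 = (-2/3)**2 = 4/9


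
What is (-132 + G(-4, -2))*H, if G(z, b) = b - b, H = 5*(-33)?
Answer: 21780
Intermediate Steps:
H = -165
G(z, b) = 0
(-132 + G(-4, -2))*H = (-132 + 0)*(-165) = -132*(-165) = 21780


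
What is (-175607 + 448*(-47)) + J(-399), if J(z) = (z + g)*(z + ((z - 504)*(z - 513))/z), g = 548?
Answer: -563650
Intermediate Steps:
J(z) = (548 + z)*(z + (-513 + z)*(-504 + z)/z) (J(z) = (z + 548)*(z + ((z - 504)*(z - 513))/z) = (548 + z)*(z + ((-504 + z)*(-513 + z))/z) = (548 + z)*(z + ((-513 + z)*(-504 + z))/z) = (548 + z)*(z + (-513 + z)*(-504 + z)/z))
(-175607 + 448*(-47)) + J(-399) = (-175607 + 448*(-47)) + (-298764 + 2*(-399)**2 + 79*(-399) + 141686496/(-399)) = (-175607 - 21056) + (-298764 + 2*159201 - 31521 + 141686496*(-1/399)) = -196663 + (-298764 + 318402 - 31521 - 355104) = -196663 - 366987 = -563650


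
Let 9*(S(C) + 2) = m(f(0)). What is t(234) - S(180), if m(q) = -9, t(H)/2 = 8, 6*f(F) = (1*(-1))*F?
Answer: 19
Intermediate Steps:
f(F) = -F/6 (f(F) = ((1*(-1))*F)/6 = (-F)/6 = -F/6)
t(H) = 16 (t(H) = 2*8 = 16)
S(C) = -3 (S(C) = -2 + (1/9)*(-9) = -2 - 1 = -3)
t(234) - S(180) = 16 - 1*(-3) = 16 + 3 = 19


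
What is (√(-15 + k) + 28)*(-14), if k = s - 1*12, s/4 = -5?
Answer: -392 - 14*I*√47 ≈ -392.0 - 95.979*I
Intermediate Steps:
s = -20 (s = 4*(-5) = -20)
k = -32 (k = -20 - 1*12 = -20 - 12 = -32)
(√(-15 + k) + 28)*(-14) = (√(-15 - 32) + 28)*(-14) = (√(-47) + 28)*(-14) = (I*√47 + 28)*(-14) = (28 + I*√47)*(-14) = -392 - 14*I*√47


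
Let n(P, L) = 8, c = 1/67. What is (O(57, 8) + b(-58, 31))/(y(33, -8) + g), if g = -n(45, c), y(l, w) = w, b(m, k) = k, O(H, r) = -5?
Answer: -13/8 ≈ -1.6250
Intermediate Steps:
c = 1/67 ≈ 0.014925
g = -8 (g = -1*8 = -8)
(O(57, 8) + b(-58, 31))/(y(33, -8) + g) = (-5 + 31)/(-8 - 8) = 26/(-16) = 26*(-1/16) = -13/8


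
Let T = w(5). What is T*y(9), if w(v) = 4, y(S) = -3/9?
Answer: -4/3 ≈ -1.3333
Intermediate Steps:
y(S) = -1/3 (y(S) = -3*1/9 = -1/3)
T = 4
T*y(9) = 4*(-1/3) = -4/3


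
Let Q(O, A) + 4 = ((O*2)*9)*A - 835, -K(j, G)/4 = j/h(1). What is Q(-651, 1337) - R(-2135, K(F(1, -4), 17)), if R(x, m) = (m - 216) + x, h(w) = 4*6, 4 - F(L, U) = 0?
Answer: -46996360/3 ≈ -1.5665e+7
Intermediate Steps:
F(L, U) = 4 (F(L, U) = 4 - 1*0 = 4 + 0 = 4)
h(w) = 24
K(j, G) = -j/6 (K(j, G) = -4*j/24 = -j/6)
R(x, m) = -216 + m + x (R(x, m) = (-216 + m) + x = -216 + m + x)
Q(O, A) = -839 + 18*A*O (Q(O, A) = -4 + (((O*2)*9)*A - 835) = -4 + (((2*O)*9)*A - 835) = -4 + ((18*O)*A - 835) = -4 + (18*A*O - 835) = -4 + (-835 + 18*A*O) = -839 + 18*A*O)
Q(-651, 1337) - R(-2135, K(F(1, -4), 17)) = (-839 + 18*1337*(-651)) - (-216 - ⅙*4 - 2135) = (-839 - 15666966) - (-216 - ⅔ - 2135) = -15667805 - 1*(-7055/3) = -15667805 + 7055/3 = -46996360/3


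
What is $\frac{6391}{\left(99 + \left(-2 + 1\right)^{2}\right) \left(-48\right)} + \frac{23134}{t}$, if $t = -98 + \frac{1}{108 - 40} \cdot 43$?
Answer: $- \frac{2531084137}{10593600} \approx -238.93$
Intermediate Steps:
$t = - \frac{6621}{68}$ ($t = -98 + \frac{1}{68} \cdot 43 = -98 + \frac{43}{68} = - \frac{6621}{68} \approx -97.368$)
$\frac{6391}{\left(99 + \left(-2 + 1\right)^{2}\right) \left(-48\right)} + \frac{23134}{t} = \frac{6391}{\left(99 + \left(-2 + 1\right)^{2}\right) \left(-48\right)} + \frac{23134}{- \frac{6621}{68}} = \frac{6391}{\left(99 + \left(-1\right)^{2}\right) \left(-48\right)} + 23134 \left(- \frac{68}{6621}\right) = \frac{6391}{\left(99 + 1\right) \left(-48\right)} - \frac{1573112}{6621} = \frac{6391}{100 \left(-48\right)} - \frac{1573112}{6621} = \frac{6391}{-4800} - \frac{1573112}{6621} = 6391 \left(- \frac{1}{4800}\right) - \frac{1573112}{6621} = - \frac{6391}{4800} - \frac{1573112}{6621} = - \frac{2531084137}{10593600}$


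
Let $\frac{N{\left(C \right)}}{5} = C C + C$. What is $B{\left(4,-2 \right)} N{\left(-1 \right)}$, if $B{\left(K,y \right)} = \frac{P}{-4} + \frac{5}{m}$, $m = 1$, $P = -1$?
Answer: $0$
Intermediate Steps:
$B{\left(K,y \right)} = \frac{21}{4}$ ($B{\left(K,y \right)} = - \frac{1}{-4} + \frac{5}{1} = \left(-1\right) \left(- \frac{1}{4}\right) + 5 \cdot 1 = \frac{1}{4} + 5 = \frac{21}{4}$)
$N{\left(C \right)} = 5 C + 5 C^{2}$ ($N{\left(C \right)} = 5 \left(C C + C\right) = 5 \left(C^{2} + C\right) = 5 \left(C + C^{2}\right) = 5 C + 5 C^{2}$)
$B{\left(4,-2 \right)} N{\left(-1 \right)} = \frac{21 \cdot 5 \left(-1\right) \left(1 - 1\right)}{4} = \frac{21 \cdot 5 \left(-1\right) 0}{4} = \frac{21}{4} \cdot 0 = 0$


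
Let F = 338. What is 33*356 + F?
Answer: 12086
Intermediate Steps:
33*356 + F = 33*356 + 338 = 11748 + 338 = 12086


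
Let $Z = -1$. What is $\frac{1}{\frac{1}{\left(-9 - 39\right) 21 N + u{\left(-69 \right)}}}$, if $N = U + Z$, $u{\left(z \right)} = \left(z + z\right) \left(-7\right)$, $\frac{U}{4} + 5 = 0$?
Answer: $22134$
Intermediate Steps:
$U = -20$ ($U = -20 + 4 \cdot 0 = -20 + 0 = -20$)
$u{\left(z \right)} = - 14 z$ ($u{\left(z \right)} = 2 z \left(-7\right) = - 14 z$)
$N = -21$ ($N = -20 - 1 = -21$)
$\frac{1}{\frac{1}{\left(-9 - 39\right) 21 N + u{\left(-69 \right)}}} = \frac{1}{\frac{1}{\left(-9 - 39\right) 21 \left(-21\right) - -966}} = \frac{1}{\frac{1}{\left(-48\right) \left(-441\right) + 966}} = \frac{1}{\frac{1}{21168 + 966}} = \frac{1}{\frac{1}{22134}} = 22134$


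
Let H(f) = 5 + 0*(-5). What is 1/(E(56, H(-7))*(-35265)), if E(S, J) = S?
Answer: -1/1974840 ≈ -5.0637e-7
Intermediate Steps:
H(f) = 5 (H(f) = 5 + 0 = 5)
1/(E(56, H(-7))*(-35265)) = 1/(56*(-35265)) = (1/56)*(-1/35265) = -1/1974840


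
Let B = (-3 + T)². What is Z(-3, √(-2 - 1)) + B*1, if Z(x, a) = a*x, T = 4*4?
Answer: 169 - 3*I*√3 ≈ 169.0 - 5.1962*I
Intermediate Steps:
T = 16
B = 169 (B = (-3 + 16)² = 13² = 169)
Z(-3, √(-2 - 1)) + B*1 = √(-2 - 1)*(-3) + 169*1 = √(-3)*(-3) + 169 = (I*√3)*(-3) + 169 = -3*I*√3 + 169 = 169 - 3*I*√3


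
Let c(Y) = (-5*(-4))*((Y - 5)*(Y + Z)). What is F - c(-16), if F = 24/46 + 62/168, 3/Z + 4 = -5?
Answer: -13251799/1932 ≈ -6859.1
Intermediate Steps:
Z = -⅓ (Z = 3/(-4 - 5) = 3/(-9) = 3*(-⅑) = -⅓ ≈ -0.33333)
F = 1721/1932 (F = 24*(1/46) + 62*(1/168) = 12/23 + 31/84 = 1721/1932 ≈ 0.89079)
c(Y) = 20*(-5 + Y)*(-⅓ + Y) (c(Y) = (-5*(-4))*((Y - 5)*(Y - ⅓)) = 20*((-5 + Y)*(-⅓ + Y)) = 20*(-5 + Y)*(-⅓ + Y))
F - c(-16) = 1721/1932 - (100/3 + 20*(-16)² - 320/3*(-16)) = 1721/1932 - (100/3 + 20*256 + 5120/3) = 1721/1932 - (100/3 + 5120 + 5120/3) = 1721/1932 - 1*6860 = 1721/1932 - 6860 = -13251799/1932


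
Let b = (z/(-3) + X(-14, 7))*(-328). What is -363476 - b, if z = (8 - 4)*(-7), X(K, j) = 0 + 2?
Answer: -1079276/3 ≈ -3.5976e+5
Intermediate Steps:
X(K, j) = 2
z = -28 (z = 4*(-7) = -28)
b = -11152/3 (b = (-28/(-3) + 2)*(-328) = (-28*(-⅓) + 2)*(-328) = (28/3 + 2)*(-328) = (34/3)*(-328) = -11152/3 ≈ -3717.3)
-363476 - b = -363476 - 1*(-11152/3) = -363476 + 11152/3 = -1079276/3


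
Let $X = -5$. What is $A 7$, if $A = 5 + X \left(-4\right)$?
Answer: $175$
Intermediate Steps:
$A = 25$ ($A = 5 - -20 = 5 + 20 = 25$)
$A 7 = 25 \cdot 7 = 175$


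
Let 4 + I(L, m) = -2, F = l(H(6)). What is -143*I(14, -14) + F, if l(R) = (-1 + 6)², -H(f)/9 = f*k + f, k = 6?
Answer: 883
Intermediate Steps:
H(f) = -63*f (H(f) = -9*(f*6 + f) = -9*(6*f + f) = -63*f)
l(R) = 25 (l(R) = 5² = 25)
F = 25
I(L, m) = -6 (I(L, m) = -4 - 2 = -6)
-143*I(14, -14) + F = -143*(-6) + 25 = 858 + 25 = 883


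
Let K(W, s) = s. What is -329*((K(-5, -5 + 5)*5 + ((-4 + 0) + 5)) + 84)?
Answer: -27965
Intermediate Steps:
-329*((K(-5, -5 + 5)*5 + ((-4 + 0) + 5)) + 84) = -329*(((-5 + 5)*5 + ((-4 + 0) + 5)) + 84) = -329*((0*5 + (-4 + 5)) + 84) = -329*((0 + 1) + 84) = -329*(1 + 84) = -329*85 = -27965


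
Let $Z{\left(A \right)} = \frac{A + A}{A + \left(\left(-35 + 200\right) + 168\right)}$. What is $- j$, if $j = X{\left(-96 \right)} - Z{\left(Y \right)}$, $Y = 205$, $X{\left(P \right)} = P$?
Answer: $\frac{26029}{269} \approx 96.762$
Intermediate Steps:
$Z{\left(A \right)} = \frac{2 A}{333 + A}$ ($Z{\left(A \right)} = \frac{2 A}{A + \left(165 + 168\right)} = \frac{2 A}{A + 333} = \frac{2 A}{333 + A}$)
$j = - \frac{26029}{269}$ ($j = -96 - 2 \cdot 205 \frac{1}{333 + 205} = -96 - 2 \cdot 205 \cdot \frac{1}{538} = -96 - \frac{205}{269} = - \frac{26029}{269} \approx -96.762$)
$- j = \left(-1\right) \left(- \frac{26029}{269}\right) = \frac{26029}{269}$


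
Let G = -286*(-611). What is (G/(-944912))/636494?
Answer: -87373/300715409264 ≈ -2.9055e-7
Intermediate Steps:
G = 174746
(G/(-944912))/636494 = (174746/(-944912))/636494 = (174746*(-1/944912))*(1/636494) = -87373/472456*1/636494 = -87373/300715409264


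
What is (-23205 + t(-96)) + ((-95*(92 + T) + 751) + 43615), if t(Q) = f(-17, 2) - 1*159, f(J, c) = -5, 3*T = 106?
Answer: 26701/3 ≈ 8900.3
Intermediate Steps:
T = 106/3 (T = (⅓)*106 = 106/3 ≈ 35.333)
t(Q) = -164 (t(Q) = -5 - 1*159 = -5 - 159 = -164)
(-23205 + t(-96)) + ((-95*(92 + T) + 751) + 43615) = (-23205 - 164) + ((-95*(92 + 106/3) + 751) + 43615) = -23369 + ((-95*382/3 + 751) + 43615) = -23369 + ((-36290/3 + 751) + 43615) = -23369 + (-34037/3 + 43615) = -23369 + 96808/3 = 26701/3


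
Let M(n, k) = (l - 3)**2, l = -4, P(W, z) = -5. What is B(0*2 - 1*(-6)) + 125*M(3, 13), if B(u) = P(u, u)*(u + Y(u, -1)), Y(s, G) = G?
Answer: 6100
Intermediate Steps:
M(n, k) = 49 (M(n, k) = (-4 - 3)**2 = (-7)**2 = 49)
B(u) = 5 - 5*u (B(u) = -5*(u - 1) = -5*(-1 + u) = 5 - 5*u)
B(0*2 - 1*(-6)) + 125*M(3, 13) = (5 - 5*(0*2 - 1*(-6))) + 125*49 = (5 - 5*(0 + 6)) + 6125 = (5 - 5*6) + 6125 = (5 - 30) + 6125 = -25 + 6125 = 6100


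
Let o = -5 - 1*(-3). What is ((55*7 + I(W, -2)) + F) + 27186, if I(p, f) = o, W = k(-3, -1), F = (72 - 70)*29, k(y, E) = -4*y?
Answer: 27627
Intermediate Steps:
F = 58 (F = 2*29 = 58)
o = -2 (o = -5 + 3 = -2)
W = 12 (W = -4*(-3) = 12)
I(p, f) = -2
((55*7 + I(W, -2)) + F) + 27186 = ((55*7 - 2) + 58) + 27186 = ((385 - 2) + 58) + 27186 = (383 + 58) + 27186 = 441 + 27186 = 27627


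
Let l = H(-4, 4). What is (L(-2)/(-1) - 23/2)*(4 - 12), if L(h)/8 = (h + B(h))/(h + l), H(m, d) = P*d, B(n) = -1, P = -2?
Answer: 556/5 ≈ 111.20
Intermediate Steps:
H(m, d) = -2*d
l = -8 (l = -2*4 = -8)
L(h) = 8*(-1 + h)/(-8 + h) (L(h) = 8*((h - 1)/(h - 8)) = 8*((-1 + h)/(-8 + h)) = 8*(-1 + h)/(-8 + h))
(L(-2)/(-1) - 23/2)*(4 - 12) = ((8*(-1 - 2)/(-8 - 2))/(-1) - 23/2)*(4 - 12) = ((8*(-3)/(-10))*(-1) - 23*1/2)*(-8) = ((8*(-1/10)*(-3))*(-1) - 23/2)*(-8) = ((12/5)*(-1) - 23/2)*(-8) = (-12/5 - 23/2)*(-8) = -139/10*(-8) = 556/5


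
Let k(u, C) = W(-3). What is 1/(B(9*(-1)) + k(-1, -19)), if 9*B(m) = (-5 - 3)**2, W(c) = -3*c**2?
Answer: -9/179 ≈ -0.050279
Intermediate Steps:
k(u, C) = -27 (k(u, C) = -3*(-3)**2 = -3*9 = -27)
B(m) = 64/9 (B(m) = (-5 - 3)**2/9 = (1/9)*(-8)**2 = (1/9)*64 = 64/9)
1/(B(9*(-1)) + k(-1, -19)) = 1/(64/9 - 27) = 1/(-179/9) = -9/179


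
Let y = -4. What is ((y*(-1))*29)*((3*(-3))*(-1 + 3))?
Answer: -2088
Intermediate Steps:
((y*(-1))*29)*((3*(-3))*(-1 + 3)) = (-4*(-1)*29)*((3*(-3))*(-1 + 3)) = (4*29)*(-9*2) = 116*(-18) = -2088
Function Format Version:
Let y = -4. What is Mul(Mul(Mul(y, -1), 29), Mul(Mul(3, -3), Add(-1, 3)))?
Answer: -2088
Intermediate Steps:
Mul(Mul(Mul(y, -1), 29), Mul(Mul(3, -3), Add(-1, 3))) = Mul(Mul(Mul(-4, -1), 29), Mul(Mul(3, -3), Add(-1, 3))) = Mul(Mul(4, 29), Mul(-9, 2)) = Mul(116, -18) = -2088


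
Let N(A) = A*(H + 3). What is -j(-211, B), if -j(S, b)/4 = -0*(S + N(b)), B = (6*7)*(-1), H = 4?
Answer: 0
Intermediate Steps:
N(A) = 7*A (N(A) = A*(4 + 3) = A*7 = 7*A)
B = -42 (B = 42*(-1) = -42)
j(S, b) = 0 (j(S, b) = -(-4)*0*(S + 7*b) = -(-4)*0 = -4*0 = 0)
-j(-211, B) = -1*0 = 0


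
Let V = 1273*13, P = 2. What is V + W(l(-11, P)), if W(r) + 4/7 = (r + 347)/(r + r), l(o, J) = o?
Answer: 1273053/77 ≈ 16533.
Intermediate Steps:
W(r) = -4/7 + (347 + r)/(2*r) (W(r) = -4/7 + (r + 347)/(r + r) = -4/7 + (347 + r)/((2*r)) = -4/7 + (347 + r)*(1/(2*r)) = -4/7 + (347 + r)/(2*r))
V = 16549
V + W(l(-11, P)) = 16549 + (1/14)*(2429 - 1*(-11))/(-11) = 16549 + (1/14)*(-1/11)*(2429 + 11) = 16549 + (1/14)*(-1/11)*2440 = 16549 - 1220/77 = 1273053/77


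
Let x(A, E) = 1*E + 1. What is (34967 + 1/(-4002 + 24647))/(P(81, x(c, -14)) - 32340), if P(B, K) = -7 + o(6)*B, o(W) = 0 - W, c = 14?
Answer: -721893716/677837285 ≈ -1.0650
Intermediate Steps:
x(A, E) = 1 + E (x(A, E) = E + 1 = 1 + E)
o(W) = -W
P(B, K) = -7 - 6*B (P(B, K) = -7 + (-1*6)*B = -7 - 6*B)
(34967 + 1/(-4002 + 24647))/(P(81, x(c, -14)) - 32340) = (34967 + 1/(-4002 + 24647))/((-7 - 6*81) - 32340) = (34967 + 1/20645)/((-7 - 486) - 32340) = (34967 + 1/20645)/(-493 - 32340) = (721893716/20645)/(-32833) = (721893716/20645)*(-1/32833) = -721893716/677837285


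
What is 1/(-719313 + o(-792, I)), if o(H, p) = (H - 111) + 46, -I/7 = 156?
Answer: -1/720170 ≈ -1.3886e-6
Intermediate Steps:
I = -1092 (I = -7*156 = -1092)
o(H, p) = -65 + H (o(H, p) = (-111 + H) + 46 = -65 + H)
1/(-719313 + o(-792, I)) = 1/(-719313 + (-65 - 792)) = 1/(-719313 - 857) = 1/(-720170) = -1/720170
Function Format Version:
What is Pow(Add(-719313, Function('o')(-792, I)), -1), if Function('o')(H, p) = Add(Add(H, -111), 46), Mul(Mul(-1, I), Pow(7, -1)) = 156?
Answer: Rational(-1, 720170) ≈ -1.3886e-6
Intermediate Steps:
I = -1092 (I = Mul(-7, 156) = -1092)
Function('o')(H, p) = Add(-65, H) (Function('o')(H, p) = Add(Add(-111, H), 46) = Add(-65, H))
Pow(Add(-719313, Function('o')(-792, I)), -1) = Pow(Add(-719313, Add(-65, -792)), -1) = Pow(Add(-719313, -857), -1) = Pow(-720170, -1) = Rational(-1, 720170)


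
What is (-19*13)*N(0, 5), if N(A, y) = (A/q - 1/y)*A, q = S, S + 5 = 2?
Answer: 0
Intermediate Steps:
S = -3 (S = -5 + 2 = -3)
q = -3
N(A, y) = A*(-1/y - A/3) (N(A, y) = (A/(-3) - 1/y)*A = (A*(-⅓) - 1/y)*A = (-A/3 - 1/y)*A = (-1/y - A/3)*A = A*(-1/y - A/3))
(-19*13)*N(0, 5) = (-19*13)*(-⅓*0² - 1*0/5) = -247*(-⅓*0 - 1*0*⅕) = -247*(0 + 0) = -247*0 = 0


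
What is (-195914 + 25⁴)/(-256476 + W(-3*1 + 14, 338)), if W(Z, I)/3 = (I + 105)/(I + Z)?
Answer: -67954139/89508795 ≈ -0.75919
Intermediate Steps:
W(Z, I) = 3*(105 + I)/(I + Z) (W(Z, I) = 3*((I + 105)/(I + Z)) = 3*((105 + I)/(I + Z)) = 3*(105 + I)/(I + Z))
(-195914 + 25⁴)/(-256476 + W(-3*1 + 14, 338)) = (-195914 + 25⁴)/(-256476 + 3*(105 + 338)/(338 + (-3*1 + 14))) = (-195914 + 390625)/(-256476 + 3*443/(338 + (-3 + 14))) = 194711/(-256476 + 3*443/(338 + 11)) = 194711/(-256476 + 3*443/349) = 194711/(-256476 + 3*(1/349)*443) = 194711/(-256476 + 1329/349) = 194711/(-89508795/349) = 194711*(-349/89508795) = -67954139/89508795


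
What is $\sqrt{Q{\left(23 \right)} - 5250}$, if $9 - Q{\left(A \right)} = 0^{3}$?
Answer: $i \sqrt{5241} \approx 72.395 i$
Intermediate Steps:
$Q{\left(A \right)} = 9$ ($Q{\left(A \right)} = 9 - 0^{3} = 9 - 0 = 9 + 0 = 9$)
$\sqrt{Q{\left(23 \right)} - 5250} = \sqrt{9 - 5250} = \sqrt{-5241} = i \sqrt{5241}$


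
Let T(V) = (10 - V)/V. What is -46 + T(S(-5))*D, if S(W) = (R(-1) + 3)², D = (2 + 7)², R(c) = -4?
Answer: 683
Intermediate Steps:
D = 81 (D = 9² = 81)
S(W) = 1 (S(W) = (-4 + 3)² = (-1)² = 1)
T(V) = (10 - V)/V
-46 + T(S(-5))*D = -46 + ((10 - 1*1)/1)*81 = -46 + (1*(10 - 1))*81 = -46 + (1*9)*81 = -46 + 9*81 = -46 + 729 = 683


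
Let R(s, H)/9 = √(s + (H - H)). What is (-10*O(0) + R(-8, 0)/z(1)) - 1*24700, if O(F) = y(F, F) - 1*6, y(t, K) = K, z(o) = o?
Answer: -24640 + 18*I*√2 ≈ -24640.0 + 25.456*I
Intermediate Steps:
R(s, H) = 9*√s (R(s, H) = 9*√(s + (H - H)) = 9*√(s + 0) = 9*√s)
O(F) = -6 + F (O(F) = F - 1*6 = F - 6 = -6 + F)
(-10*O(0) + R(-8, 0)/z(1)) - 1*24700 = (-10*(-6 + 0) + (9*√(-8))/1) - 1*24700 = (-10*(-6) + (9*(2*I*√2))*1) - 24700 = (60 + (18*I*√2)*1) - 24700 = (60 + 18*I*√2) - 24700 = -24640 + 18*I*√2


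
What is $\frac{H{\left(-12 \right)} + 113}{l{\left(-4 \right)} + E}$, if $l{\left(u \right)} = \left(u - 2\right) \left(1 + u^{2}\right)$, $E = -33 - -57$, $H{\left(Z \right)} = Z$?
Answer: $- \frac{101}{78} \approx -1.2949$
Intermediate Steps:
$E = 24$ ($E = -33 + 57 = 24$)
$l{\left(u \right)} = \left(1 + u^{2}\right) \left(-2 + u\right)$ ($l{\left(u \right)} = \left(-2 + u\right) \left(1 + u^{2}\right) = \left(1 + u^{2}\right) \left(-2 + u\right)$)
$\frac{H{\left(-12 \right)} + 113}{l{\left(-4 \right)} + E} = \frac{-12 + 113}{\left(-2 - 4 + \left(-4\right)^{3} - 2 \left(-4\right)^{2}\right) + 24} = \frac{101}{\left(-2 - 4 - 64 - 32\right) + 24} = \frac{101}{-102 + 24} = \frac{101}{-78} = 101 \left(- \frac{1}{78}\right) = - \frac{101}{78}$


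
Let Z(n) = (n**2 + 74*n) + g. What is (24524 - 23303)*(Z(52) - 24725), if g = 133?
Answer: -22026840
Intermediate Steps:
Z(n) = 133 + n**2 + 74*n (Z(n) = (n**2 + 74*n) + 133 = 133 + n**2 + 74*n)
(24524 - 23303)*(Z(52) - 24725) = (24524 - 23303)*((133 + 52**2 + 74*52) - 24725) = 1221*((133 + 2704 + 3848) - 24725) = 1221*(6685 - 24725) = 1221*(-18040) = -22026840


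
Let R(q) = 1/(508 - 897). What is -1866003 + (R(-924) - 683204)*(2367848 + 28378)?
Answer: -636836980443849/389 ≈ -1.6371e+12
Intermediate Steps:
R(q) = -1/389 (R(q) = 1/(-389) = -1/389)
-1866003 + (R(-924) - 683204)*(2367848 + 28378) = -1866003 + (-1/389 - 683204)*(2367848 + 28378) = -1866003 - 265766357/389*2396226 = -1866003 - 636836254568682/389 = -636836980443849/389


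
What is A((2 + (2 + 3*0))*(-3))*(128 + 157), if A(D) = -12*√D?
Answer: -6840*I*√3 ≈ -11847.0*I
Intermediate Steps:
A((2 + (2 + 3*0))*(-3))*(128 + 157) = (-12*I*√3*√(2 + (2 + 3*0)))*(128 + 157) = -12*I*√3*√(2 + (2 + 0))*285 = -12*I*√3*√(2 + 2)*285 = -12*2*I*√3*285 = -24*I*√3*285 = -6840*I*√3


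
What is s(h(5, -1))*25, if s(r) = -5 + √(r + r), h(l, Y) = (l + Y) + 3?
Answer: -125 + 25*√14 ≈ -31.459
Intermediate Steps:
h(l, Y) = 3 + Y + l (h(l, Y) = (Y + l) + 3 = 3 + Y + l)
s(r) = -5 + √2*√r (s(r) = -5 + √(2*r) = -5 + √2*√r)
s(h(5, -1))*25 = (-5 + √2*√(3 - 1 + 5))*25 = (-5 + √2*√7)*25 = (-5 + √14)*25 = -125 + 25*√14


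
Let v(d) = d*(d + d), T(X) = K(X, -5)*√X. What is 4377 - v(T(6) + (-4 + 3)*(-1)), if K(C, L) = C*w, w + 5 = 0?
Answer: -6425 + 120*√6 ≈ -6131.1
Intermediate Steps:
w = -5 (w = -5 + 0 = -5)
K(C, L) = -5*C (K(C, L) = C*(-5) = -5*C)
T(X) = -5*X^(3/2) (T(X) = (-5*X)*√X = -5*X^(3/2))
v(d) = 2*d² (v(d) = d*(2*d) = 2*d²)
4377 - v(T(6) + (-4 + 3)*(-1)) = 4377 - 2*(-30*√6 + (-4 + 3)*(-1))² = 4377 - 2*(-30*√6 - 1*(-1))² = 4377 - 2*(-30*√6 + 1)² = 4377 - 2*(1 - 30*√6)²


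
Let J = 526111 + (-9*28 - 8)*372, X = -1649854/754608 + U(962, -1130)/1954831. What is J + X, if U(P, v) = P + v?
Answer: 316702398838685575/737565555624 ≈ 4.2939e+5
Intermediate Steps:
X = -1612656259409/737565555624 (X = -1649854/754608 + (962 - 1130)/1954831 = -1649854*1/754608 - 168*1/1954831 = -824927/377304 - 168/1954831 = -1612656259409/737565555624 ≈ -2.1865)
J = 429391 (J = 526111 + (-252 - 8)*372 = 526111 - 260*372 = 526111 - 96720 = 429391)
J + X = 429391 - 1612656259409/737565555624 = 316702398838685575/737565555624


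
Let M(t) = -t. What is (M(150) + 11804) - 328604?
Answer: -316950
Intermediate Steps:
(M(150) + 11804) - 328604 = (-1*150 + 11804) - 328604 = (-150 + 11804) - 328604 = 11654 - 328604 = -316950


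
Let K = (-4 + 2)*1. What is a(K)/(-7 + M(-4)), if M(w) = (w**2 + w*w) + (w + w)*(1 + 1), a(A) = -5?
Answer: -5/9 ≈ -0.55556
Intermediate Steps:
K = -2 (K = -2*1 = -2)
M(w) = 2*w**2 + 4*w (M(w) = (w**2 + w**2) + (2*w)*2 = 2*w**2 + 4*w)
a(K)/(-7 + M(-4)) = -5/(-7 + 2*(-4)*(2 - 4)) = -5/(-7 + 2*(-4)*(-2)) = -5/(-7 + 16) = -5/9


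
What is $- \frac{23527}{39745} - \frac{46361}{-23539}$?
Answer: $\frac{1288815892}{935557555} \approx 1.3776$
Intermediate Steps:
$- \frac{23527}{39745} - \frac{46361}{-23539} = \left(-23527\right) \frac{1}{39745} - - \frac{46361}{23539} = - \frac{23527}{39745} + \frac{46361}{23539} = \frac{1288815892}{935557555}$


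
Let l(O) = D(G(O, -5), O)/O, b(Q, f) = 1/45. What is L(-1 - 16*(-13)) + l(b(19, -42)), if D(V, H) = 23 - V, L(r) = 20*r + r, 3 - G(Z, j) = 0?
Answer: 5247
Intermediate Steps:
b(Q, f) = 1/45
G(Z, j) = 3 (G(Z, j) = 3 - 1*0 = 3 + 0 = 3)
L(r) = 21*r
l(O) = 20/O (l(O) = (23 - 1*3)/O = (23 - 3)/O = 20/O)
L(-1 - 16*(-13)) + l(b(19, -42)) = 21*(-1 - 16*(-13)) + 20/(1/45) = 21*(-1 + 208) + 20*45 = 21*207 + 900 = 4347 + 900 = 5247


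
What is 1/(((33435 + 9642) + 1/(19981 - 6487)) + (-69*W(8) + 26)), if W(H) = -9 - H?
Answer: 13494/597460345 ≈ 2.2586e-5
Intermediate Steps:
1/(((33435 + 9642) + 1/(19981 - 6487)) + (-69*W(8) + 26)) = 1/(((33435 + 9642) + 1/(19981 - 6487)) + (-69*(-9 - 1*8) + 26)) = 1/((43077 + 1/13494) + (-69*(-9 - 8) + 26)) = 1/((43077 + 1/13494) + (-69*(-17) + 26)) = 1/(581281039/13494 + (1173 + 26)) = 1/(581281039/13494 + 1199) = 1/(597460345/13494) = 13494/597460345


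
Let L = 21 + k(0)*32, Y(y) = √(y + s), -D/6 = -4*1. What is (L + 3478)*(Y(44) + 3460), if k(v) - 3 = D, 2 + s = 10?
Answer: 15095980 + 8726*√13 ≈ 1.5127e+7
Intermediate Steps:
s = 8 (s = -2 + 10 = 8)
D = 24 (D = -(-24) = -6*(-4) = 24)
k(v) = 27 (k(v) = 3 + 24 = 27)
Y(y) = √(8 + y) (Y(y) = √(y + 8) = √(8 + y))
L = 885 (L = 21 + 27*32 = 21 + 864 = 885)
(L + 3478)*(Y(44) + 3460) = (885 + 3478)*(√(8 + 44) + 3460) = 4363*(√52 + 3460) = 4363*(2*√13 + 3460) = 4363*(3460 + 2*√13) = 15095980 + 8726*√13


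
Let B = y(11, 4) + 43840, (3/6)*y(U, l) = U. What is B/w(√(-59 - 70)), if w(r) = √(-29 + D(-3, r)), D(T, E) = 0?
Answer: -43862*I*√29/29 ≈ -8145.0*I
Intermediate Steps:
y(U, l) = 2*U
w(r) = I*√29 (w(r) = √(-29 + 0) = √(-29) = I*√29)
B = 43862 (B = 2*11 + 43840 = 22 + 43840 = 43862)
B/w(√(-59 - 70)) = 43862/((I*√29)) = 43862*(-I*√29/29) = -43862*I*√29/29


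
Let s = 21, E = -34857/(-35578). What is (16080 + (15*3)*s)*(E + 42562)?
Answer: 25781054423325/35578 ≈ 7.2463e+8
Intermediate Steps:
E = 34857/35578 (E = -34857*(-1/35578) = 34857/35578 ≈ 0.97973)
(16080 + (15*3)*s)*(E + 42562) = (16080 + (15*3)*21)*(34857/35578 + 42562) = (16080 + 45*21)*(1514305693/35578) = (16080 + 945)*(1514305693/35578) = 17025*(1514305693/35578) = 25781054423325/35578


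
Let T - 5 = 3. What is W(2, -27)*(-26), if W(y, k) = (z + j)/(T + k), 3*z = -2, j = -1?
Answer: -130/57 ≈ -2.2807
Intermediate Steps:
T = 8 (T = 5 + 3 = 8)
z = -2/3 (z = (1/3)*(-2) = -2/3 ≈ -0.66667)
W(y, k) = -5/(3*(8 + k)) (W(y, k) = (-2/3 - 1)/(8 + k) = -5/(3*(8 + k)))
W(2, -27)*(-26) = -5/(24 + 3*(-27))*(-26) = -5/(24 - 81)*(-26) = -5/(-57)*(-26) = -5*(-1/57)*(-26) = (5/57)*(-26) = -130/57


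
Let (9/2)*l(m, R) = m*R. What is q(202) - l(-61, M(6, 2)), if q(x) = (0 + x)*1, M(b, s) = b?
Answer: 850/3 ≈ 283.33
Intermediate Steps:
l(m, R) = 2*R*m/9 (l(m, R) = 2*(m*R)/9 = 2*(R*m)/9 = 2*R*m/9)
q(x) = x (q(x) = x*1 = x)
q(202) - l(-61, M(6, 2)) = 202 - 2*6*(-61)/9 = 202 - 1*(-244/3) = 202 + 244/3 = 850/3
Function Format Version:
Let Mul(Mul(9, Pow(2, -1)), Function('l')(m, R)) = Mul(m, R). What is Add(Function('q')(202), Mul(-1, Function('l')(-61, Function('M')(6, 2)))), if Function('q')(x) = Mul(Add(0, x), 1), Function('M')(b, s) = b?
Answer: Rational(850, 3) ≈ 283.33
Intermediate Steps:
Function('l')(m, R) = Mul(Rational(2, 9), R, m) (Function('l')(m, R) = Mul(Rational(2, 9), Mul(m, R)) = Mul(Rational(2, 9), Mul(R, m)) = Mul(Rational(2, 9), R, m))
Function('q')(x) = x (Function('q')(x) = Mul(x, 1) = x)
Add(Function('q')(202), Mul(-1, Function('l')(-61, Function('M')(6, 2)))) = Add(202, Mul(-1, Mul(Rational(2, 9), 6, -61))) = Add(202, Mul(-1, Rational(-244, 3))) = Add(202, Rational(244, 3)) = Rational(850, 3)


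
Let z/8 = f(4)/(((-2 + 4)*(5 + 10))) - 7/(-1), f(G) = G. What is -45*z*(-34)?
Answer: 87312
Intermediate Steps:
z = 856/15 (z = 8*(4/(((-2 + 4)*(5 + 10))) - 7/(-1)) = 8*(4/((2*15)) - 7*(-1)) = 8*(4/30 + 7) = 8*(4*(1/30) + 7) = 8*(2/15 + 7) = 8*(107/15) = 856/15 ≈ 57.067)
-45*z*(-34) = -45*856/15*(-34) = -2568*(-34) = 87312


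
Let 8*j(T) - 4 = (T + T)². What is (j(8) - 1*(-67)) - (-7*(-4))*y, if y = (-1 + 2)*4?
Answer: -25/2 ≈ -12.500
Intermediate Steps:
j(T) = ½ + T²/2 (j(T) = ½ + (T + T)²/8 = ½ + (2*T)²/8 = ½ + (4*T²)/8 = ½ + T²/2)
y = 4 (y = 1*4 = 4)
(j(8) - 1*(-67)) - (-7*(-4))*y = ((½ + (½)*8²) - 1*(-67)) - (-7*(-4))*4 = ((½ + (½)*64) + 67) - 28*4 = ((½ + 32) + 67) - 1*112 = (65/2 + 67) - 112 = 199/2 - 112 = -25/2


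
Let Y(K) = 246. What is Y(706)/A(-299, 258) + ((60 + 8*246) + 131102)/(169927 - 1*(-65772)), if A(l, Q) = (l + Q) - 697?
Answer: 163691/707097 ≈ 0.23150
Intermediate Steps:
A(l, Q) = -697 + Q + l (A(l, Q) = (Q + l) - 697 = -697 + Q + l)
Y(706)/A(-299, 258) + ((60 + 8*246) + 131102)/(169927 - 1*(-65772)) = 246/(-697 + 258 - 299) + ((60 + 8*246) + 131102)/(169927 - 1*(-65772)) = 246/(-738) + ((60 + 1968) + 131102)/(169927 + 65772) = 246*(-1/738) + (2028 + 131102)/235699 = -⅓ + 133130*(1/235699) = -⅓ + 133130/235699 = 163691/707097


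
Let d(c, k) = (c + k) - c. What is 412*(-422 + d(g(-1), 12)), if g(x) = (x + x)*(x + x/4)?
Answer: -168920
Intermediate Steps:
g(x) = 5*x²/2 (g(x) = (2*x)*(x + x*(¼)) = (2*x)*(x + x/4) = (2*x)*(5*x/4) = 5*x²/2)
d(c, k) = k
412*(-422 + d(g(-1), 12)) = 412*(-422 + 12) = 412*(-410) = -168920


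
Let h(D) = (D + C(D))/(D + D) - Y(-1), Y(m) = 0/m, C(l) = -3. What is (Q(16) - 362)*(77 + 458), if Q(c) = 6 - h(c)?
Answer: -6101675/32 ≈ -1.9068e+5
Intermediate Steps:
Y(m) = 0
h(D) = (-3 + D)/(2*D) (h(D) = (D - 3)/(D + D) - 1*0 = (-3 + D)/((2*D)) + 0 = (-3 + D)*(1/(2*D)) + 0 = (-3 + D)/(2*D) + 0 = (-3 + D)/(2*D))
Q(c) = 6 - (-3 + c)/(2*c)
(Q(16) - 362)*(77 + 458) = ((½)*(3 + 11*16)/16 - 362)*(77 + 458) = ((½)*(1/16)*(3 + 176) - 362)*535 = ((½)*(1/16)*179 - 362)*535 = (179/32 - 362)*535 = -11405/32*535 = -6101675/32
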